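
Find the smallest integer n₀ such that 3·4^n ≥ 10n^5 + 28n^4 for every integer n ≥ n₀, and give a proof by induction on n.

At n = 8: 196608 < 442368, so the inequality fails and n₀ ≥ 9. We prove 3·4^n ≥ 10n^5 + 28n^4 for all n ≥ 9.
When n = 9: 3·4^n = 786432 and 10n^5 + 28n^4 = 774198, so 786432 ≥ 774198.
Inductive step: suppose the statement holds for some r ≥ 9, so 3·4^r ≥ 10r^5 + 28r^4.
Then 3·4^(r + 1) = 4·(3·4^r) ≥ 4·(10r^5 + 28r^4).
Also, for r ≥ 9 we have 4·(10r^5 + 28r^4) ≥ 10(r+1)^5 + 28(r+1)^4, since 4·(10r^5 + 28r^4) − (10(r+1)^5 + 28(r+1)^4) = 30r^5 + 34r^4 - 212r^3 - 268r^2 - 162r - 38, which is nonnegative for all r ≥ 9.
Combining, 3·4^(r + 1) ≥ 10(r+1)^5 + 28(r+1)^4.
Hence, by induction on n, the claim holds for every n ≥ 9.
Hence the smallest such n₀ is 9.

n₀ = 9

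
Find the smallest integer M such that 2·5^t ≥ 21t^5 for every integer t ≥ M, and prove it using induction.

M = 8

At t = 7: 156250 < 352947, so the inequality fails and M ≥ 8. We prove 2·5^t ≥ 21t^5 for all t ≥ 8.
Base case (t = 8): 2·5^t = 781250 and 21t^5 = 688128, so 781250 ≥ 688128.
Inductive step: assume the claim holds for t = r, so 2·5^r ≥ 21r^5.
Then 2·5^(r + 1) = 5·(2·5^r) ≥ 5·(21r^5).
Also, for r ≥ 8 we have 5·(21r^5) ≥ 21(r+1)^5, since 5 ≥ (1 + 1/r)^5 for all r ≥ 8.
Combining, 2·5^(r + 1) ≥ 21(r+1)^5.
By the principle of mathematical induction, the result holds for all t ≥ 8.
Hence the smallest such M is 8.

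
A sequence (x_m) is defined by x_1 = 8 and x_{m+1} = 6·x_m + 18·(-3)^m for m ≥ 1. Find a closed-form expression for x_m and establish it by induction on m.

x_m = -2(-3)^m + 2·6^(m - 1)

Computing the first terms: x_1 = 8, x_2 = -6, x_3 = 126. This suggests x_m = -2(-3)^m + 2·6^(m - 1).
For the base case m = 1: the formula gives 8 = 8 = x_1.
For the inductive step, assume it holds for an arbitrary r ≥ 1, so x_r = -2(-3)^r + 2·6^(r - 1).
Then x_{r+1} = 6·x_r + 18·(-3)^r = 6·(-2(-3)^r + 2·6^(r - 1)) + 18·(-3)^r = -2(-3)^(r + 1) + 2·6^r = -2(-3)^(r+1) + 2·6^((r+1) - 1),
which is the claimed formula at m = r+1.
This completes the induction.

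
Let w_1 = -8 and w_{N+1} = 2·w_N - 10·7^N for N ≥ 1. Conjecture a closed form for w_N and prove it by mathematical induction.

w_N = 3·2^N - 2·7^N

Computing the first terms: w_1 = -8, w_2 = -86, w_3 = -662. This suggests w_N = 3·2^N - 2·7^N.
When N = 1: the formula gives -8 = -8 = w_1.
Suppose the result is true for N = p, so w_p = 3·2^p - 2·7^p.
Then w_{p+1} = 2·w_p - 10·7^p = 2·(3·2^p - 2·7^p) - 10·7^p = 3·2^(p + 1) - 2·7^(p + 1),
which is the claimed formula at N = p+1.
By the principle of mathematical induction, the result holds for all N ≥ 1.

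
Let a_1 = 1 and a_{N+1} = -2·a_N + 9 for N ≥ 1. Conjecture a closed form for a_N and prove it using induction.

Computing the first terms: a_1 = 1, a_2 = 7, a_3 = -5. This suggests a_N = (-2)^N + 3.
Base step (N = 1): the formula gives 1 = 1 = a_1.
Inductive step: suppose the statement holds for some r ≥ 1, so a_r = (-2)^r + 3.
Then a_{r+1} = -2·a_r + 9 = -2·((-2)^r + 3) + 9 = (-2)^(r + 1) + 3,
which is the claimed formula at N = r+1.
By the principle of mathematical induction, the result holds for all N ≥ 1.

a_N = (-2)^N + 3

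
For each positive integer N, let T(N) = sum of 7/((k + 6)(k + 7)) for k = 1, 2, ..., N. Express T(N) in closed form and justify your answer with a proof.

T(N) = N/(N + 7)

We claim T(N) = N/(N + 7) for all N ≥ 1.
For the base case N = 1: T(1) = 1/8, and the closed form gives 1/8. They agree.
Inductive step: assume the claim holds for N = k, so T(k) = k/(k + 7).
Then T(k+1) = T(k) + (7/((k + 7)(k + 8))) = (k/(k + 7)) + (7/((k + 7)(k + 8))).
Simplifying, T(k+1) = (k + 1)/(k + 8) = (k+1)/((k+1) + 7),
which is the closed form with N = k+1.
By induction, the statement is established for all N ≥ 1.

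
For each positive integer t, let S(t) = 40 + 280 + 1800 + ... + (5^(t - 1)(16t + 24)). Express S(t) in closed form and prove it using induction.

S(t) = 5^t(4t + 5) - 5

We claim S(t) = 5^t(4t + 5) - 5 for all t ≥ 1.
Base case (t = 1): S(1) = 40, and the closed form gives 40. They agree.
Inductive step: suppose the statement holds for some j ≥ 1, so S(j) = 5^j(4j + 5) - 5.
Then S(j+1) = S(j) + (5^j(16j + 40)) = (5^j(4j + 5) - 5) + (5^j(16j + 40)).
Simplifying, S(j+1) = 20·5^j·j + 45·5^j - 5 = 5^(j+1)(4(j+1) + 5) - 5,
which is the closed form with t = j+1.
This completes the induction.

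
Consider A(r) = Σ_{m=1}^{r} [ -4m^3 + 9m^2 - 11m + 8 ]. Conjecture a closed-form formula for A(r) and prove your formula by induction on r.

A(r) = -r(r^3 - r^2 + 2r - 4)

We claim A(r) = -r(r^3 - r^2 + 2r - 4) for all r ≥ 1.
Base case (r = 1): A(1) = 2, and the closed form gives 2. They agree.
Inductive step: suppose the statement holds for some m ≥ 1, so A(m) = m(-m^3 + m^2 - 2m + 4).
Then A(m+1) = A(m) + (-4m^3 - 3m^2 - 5m + 2) = (m(-m^3 + m^2 - 2m + 4)) + (-4m^3 - 3m^2 - 5m + 2).
Simplifying, A(m+1) = -(m + 1)(m^3 + 2m^2 + 3m - 2) = -(m+1)((m+1)^3 - (m+1)^2 + 2(m+1) - 4),
which is the closed form with r = m+1.
Hence, by induction on r, the claim holds for every r ≥ 1.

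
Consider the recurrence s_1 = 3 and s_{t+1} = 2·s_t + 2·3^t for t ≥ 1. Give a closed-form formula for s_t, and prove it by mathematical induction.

Computing the first terms: s_1 = 3, s_2 = 12, s_3 = 42. This suggests s_t = -3·2^(t - 1) + 2·3^t.
Base step (t = 1): the formula gives 3 = 3 = s_1.
Inductive step: assume the claim holds for t = m, so s_m = -3·2^(m - 1) + 2·3^m.
Then s_{m+1} = 2·s_m + 2·3^m = 2·(-3·2^(m - 1) + 2·3^m) + 2·3^m = -3·2^m + 2·3^(m + 1) = -3·2^((m+1) - 1) + 2·3^(m+1),
which is the claimed formula at t = m+1.
Hence, by induction on t, the claim holds for every t ≥ 1.

s_t = -3·2^(t - 1) + 2·3^t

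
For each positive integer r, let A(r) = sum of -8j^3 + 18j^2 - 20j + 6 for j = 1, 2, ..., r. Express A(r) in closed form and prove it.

We claim A(r) = -r(2r^3 - 2r^2 + 3r + 1) for all r ≥ 1.
Base case (r = 1): A(1) = -4, and the closed form gives -4. They agree.
Inductive step: assume the claim holds for r = j, so A(j) = j(-2j^3 + 2j^2 - 3j - 1).
Then A(j+1) = A(j) + (-8j^3 - 6j^2 - 8j - 4) = (j(-2j^3 + 2j^2 - 3j - 1)) + (-8j^3 - 6j^2 - 8j - 4).
Simplifying, A(j+1) = -(j + 1)(2j^3 + 4j^2 + 5j + 4) = -(j+1)(2(j+1)^3 - 2(j+1)^2 + 3(j+1) + 1),
which is the closed form with r = j+1.
By the principle of mathematical induction, the result holds for all r ≥ 1.

A(r) = -r(2r^3 - 2r^2 + 3r + 1)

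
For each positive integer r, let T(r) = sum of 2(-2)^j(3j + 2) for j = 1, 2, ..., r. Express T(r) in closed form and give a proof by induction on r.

We claim T(r) = 4(-2)^r(r + 1) - 4 for all r ≥ 1.
Base step (r = 1): T(1) = -20, and the closed form gives -20. They agree.
For the inductive step, assume it holds for an arbitrary j ≥ 1, so T(j) = 4(-2)^j(j + 1) - 4.
Then T(j+1) = T(j) + ((-2)^(j + 2)(-3j - 5)) = (4(-2)^j(j + 1) - 4) + ((-2)^(j + 2)(-3j - 5)).
Simplifying, T(j+1) = -8(-2)^j·j - 16(-2)^j - 4 = 4(-2)^(j+1)((j+1) + 1) - 4,
which is the closed form with r = j+1.
Hence, by induction on r, the claim holds for every r ≥ 1.

T(r) = 4(-2)^r(r + 1) - 4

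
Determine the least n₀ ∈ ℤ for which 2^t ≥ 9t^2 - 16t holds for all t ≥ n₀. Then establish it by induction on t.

n₀ = 10

At t = 9: 512 < 585, so the inequality fails and n₀ ≥ 10. We prove 2^t ≥ 9t^2 - 16t for all t ≥ 10.
When t = 10: 2^t = 1024 and 9t^2 - 16t = 740, so 1024 ≥ 740.
For the inductive step, assume it holds for an arbitrary j ≥ 10, so 2^j ≥ 9j^2 - 16j.
Then 2^(j + 1) = 2·(2^j) ≥ 2·(9j^2 - 16j).
Also, for j ≥ 10 we have 2·(9j^2 - 16j) ≥ 9(j+1)^2 - 16(j+1), since 2·(9j^2 - 16j) − (9(j+1)^2 - 16(j+1)) = 9j^2 - 34j + 7, which is nonnegative for all j ≥ 10.
Combining, 2^(j + 1) ≥ 9(j+1)^2 - 16(j+1).
By the principle of mathematical induction, the result holds for all t ≥ 10.
Hence the smallest such n₀ is 10.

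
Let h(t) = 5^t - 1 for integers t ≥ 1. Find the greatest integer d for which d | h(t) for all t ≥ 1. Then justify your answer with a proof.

Computing the first values: h(1) = 4 and h(2) = 24; gcd(4, 24) = 4, so d ≤ 4.
We prove 4 | 5^t - 1 for all t ≥ 1 by induction on t.
Base case (t = 1): h(1) = 4 = 4·(1), so 4 | h(1).
Inductive step: suppose the statement holds for some r ≥ 1, i.e. 4 | h(r). Then
5^{r+1} − 1^{r+1} = 5·5^r − 1·1^r = 5·(5^r − 1^r) + (4)·1^r. The first term is divisible by 4 by the inductive hypothesis, and the second term (4)·1^r is divisible by 4 since 4 | 4. Hence 4 | h(r+1).
Hence, by induction on t, the claim holds for every t ≥ 1.
Therefore the largest such d is 4.

d = 4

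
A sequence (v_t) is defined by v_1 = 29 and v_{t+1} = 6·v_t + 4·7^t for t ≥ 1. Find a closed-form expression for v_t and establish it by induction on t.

Computing the first terms: v_1 = 29, v_2 = 202, v_3 = 1408. This suggests v_t = 6^(t - 1) + 4·7^t.
Base case (t = 1): the formula gives 29 = 29 = v_1.
Inductive step: suppose the statement holds for some k ≥ 1, so v_k = 6^(k - 1) + 4·7^k.
Then v_{k+1} = 6·v_k + 4·7^k = 6·(6^(k - 1) + 4·7^k) + 4·7^k = 6^k + 4·7^(k + 1) = 6^((k+1) - 1) + 4·7^(k+1),
which is the claimed formula at t = k+1.
This completes the induction.

v_t = 6^(t - 1) + 4·7^t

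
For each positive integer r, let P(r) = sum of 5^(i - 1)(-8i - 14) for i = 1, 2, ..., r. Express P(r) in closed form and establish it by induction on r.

P(r) = -5^r(2r + 3) + 3

We claim P(r) = -5^r(2r + 3) + 3 for all r ≥ 1.
Base step (r = 1): P(1) = -22, and the closed form gives -22. They agree.
Inductive step: suppose the statement holds for some i ≥ 1, so P(i) = -5^i(2i + 3) + 3.
Then P(i+1) = P(i) + (5^i(-8i - 22)) = (-5^i(2i + 3) + 3) + (5^i(-8i - 22)).
Simplifying, P(i+1) = -10·5^i·i - 25·5^i + 3 = -5^(i+1)(2(i+1) + 3) + 3,
which is the closed form with r = i+1.
This completes the induction.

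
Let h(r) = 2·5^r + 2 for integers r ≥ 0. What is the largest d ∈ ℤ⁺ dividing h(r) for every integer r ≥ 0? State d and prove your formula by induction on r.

d = 4

Computing the first values: h(0) = 4 and h(1) = 12; gcd(4, 12) = 4, so d ≤ 4.
We prove 4 | 2·5^r + 2 for all r ≥ 0 by induction on r.
When r = 0: h(0) = 4 = 4·(1), so 4 | h(0).
Inductive step: suppose the statement holds for some j ≥ 0, i.e. 4 | h(j). Then
h(j+1) = 2·5^(j+1) + 2 = 5·(2·5^j + 2) - 8 = 5·h(j) - 8. The first term is divisible by 4 by the inductive hypothesis, and -8 is divisible by 4. Hence 4 | h(j+1).
By induction, the statement is established for all r ≥ 0.
Therefore the largest such d is 4.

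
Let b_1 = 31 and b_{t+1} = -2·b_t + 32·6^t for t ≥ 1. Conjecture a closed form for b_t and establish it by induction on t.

b_t = 7(-2)^(t - 1) + 4·6^t

Computing the first terms: b_1 = 31, b_2 = 130, b_3 = 892. This suggests b_t = 7(-2)^(t - 1) + 4·6^t.
Base case (t = 1): the formula gives 31 = 31 = b_1.
For the inductive step, assume it holds for an arbitrary r ≥ 1, so b_r = 7(-2)^(r - 1) + 4·6^r.
Then b_{r+1} = -2·b_r + 32·6^r = -2·(7(-2)^(r - 1) + 4·6^r) + 32·6^r = 7(-2)^r + 4·6^(r + 1) = 7(-2)^((r+1) - 1) + 4·6^(r+1),
which is the claimed formula at t = r+1.
By the principle of mathematical induction, the result holds for all t ≥ 1.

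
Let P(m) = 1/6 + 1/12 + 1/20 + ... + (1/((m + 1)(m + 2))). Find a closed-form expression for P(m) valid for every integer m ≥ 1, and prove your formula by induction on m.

We claim P(m) = m/(2(m + 2)) for all m ≥ 1.
When m = 1: P(1) = 1/6, and the closed form gives 1/6. They agree.
Inductive step: assume the claim holds for m = j, so P(j) = j/(2(j + 2)).
Then P(j+1) = P(j) + (1/((j + 2)(j + 3))) = (j/(2(j + 2))) + (1/((j + 2)(j + 3))).
Simplifying, P(j+1) = (j + 1)/(2(j + 3)) = (j+1)/(2((j+1) + 2)),
which is the closed form with m = j+1.
This completes the induction.

P(m) = m/(2(m + 2))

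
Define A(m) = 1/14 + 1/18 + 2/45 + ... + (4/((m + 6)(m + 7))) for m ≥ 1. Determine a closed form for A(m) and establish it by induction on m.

A(m) = 4m/(7(m + 7))

We claim A(m) = 4m/(7(m + 7)) for all m ≥ 1.
Base step (m = 1): A(1) = 1/14, and the closed form gives 1/14. They agree.
Inductive step: assume the claim holds for m = j, so A(j) = 4j/(7(j + 7)).
Then A(j+1) = A(j) + (4/((j + 7)(j + 8))) = (4j/(7(j + 7))) + (4/((j + 7)(j + 8))).
Simplifying, A(j+1) = 4(j + 1)/(7(j + 8)) = 4(j+1)/(7((j+1) + 7)),
which is the closed form with m = j+1.
This completes the induction.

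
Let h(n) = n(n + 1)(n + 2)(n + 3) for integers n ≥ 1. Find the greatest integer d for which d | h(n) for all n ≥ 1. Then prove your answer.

d = 24

Computing the first values: h(1) = 24 and h(2) = 120; gcd(24, 120) = 24, so d ≤ 24.
We prove 24 | n(n + 1)(n + 2)(n + 3) for all n ≥ 1 by induction on n.
For the base case n = 1: h(1) = 24 = 24·(1), so 24 | h(1).
Inductive step: assume the claim holds for n = r, i.e. 24 | h(r). Then
h(r+1) − h(r) = (r+1)·(r+2)·(r+3)·(r+4) − r·(r+1)·(r+2)·(r+3) = (r+1)·(r+2)·(r+3)·[(r+4) − r] = 4·(r+1)·(r+2)·(r+3). The product of 3 consecutive integers is divisible by (3)! = 6, so h(r+1) − h(r) is divisible by 4·6 = 24. By the inductive hypothesis 24 | h(r), hence 24 | h(r+1).
By the principle of mathematical induction, the result holds for all n ≥ 1.
Therefore the largest such d is 24.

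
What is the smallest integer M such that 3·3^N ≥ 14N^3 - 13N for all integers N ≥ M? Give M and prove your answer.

M = 7

At N = 6: 2187 < 2946, so the inequality fails and M ≥ 7. We prove 3·3^N ≥ 14N^3 - 13N for all N ≥ 7.
Base step (N = 7): 3·3^N = 6561 and 14N^3 - 13N = 4711, so 6561 ≥ 4711.
Suppose the result is true for N = m, so 3·3^m ≥ 14m^3 - 13m.
Then 3·3^(m + 1) = 3·(3·3^m) ≥ 3·(14m^3 - 13m).
Also, for m ≥ 7 we have 3·(14m^3 - 13m) ≥ 14(m+1)^3 - 13(m+1), since 3·(14m^3 - 13m) − (14(m+1)^3 - 13(m+1)) = 28m^3 - 42m^2 - 68m - 1, which is nonnegative for all m ≥ 7.
Combining, 3·3^(m + 1) ≥ 14(m+1)^3 - 13(m+1).
This completes the induction.
Hence the smallest such M is 7.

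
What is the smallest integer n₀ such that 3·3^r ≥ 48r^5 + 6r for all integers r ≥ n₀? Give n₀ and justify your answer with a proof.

At r = 14: 14348907 < 25815636, so the inequality fails and n₀ ≥ 15. We prove 3·3^r ≥ 48r^5 + 6r for all r ≥ 15.
For the base case r = 15: 3·3^r = 43046721 and 48r^5 + 6r = 36450090, so 43046721 ≥ 36450090.
Inductive step: assume the claim holds for r = k, so 3·3^k ≥ 48k^5 + 6k.
Then 3·3^(k + 1) = 3·(3·3^k) ≥ 3·(48k^5 + 6k).
Also, for k ≥ 15 we have 3·(48k^5 + 6k) ≥ 48(k+1)^5 + 6(k+1), since 3·(48k^5 + 6k) − (48(k+1)^5 + 6(k+1)) = 96k^5 - 240k^4 - 480k^3 - 480k^2 - 228k - 54, which is nonnegative for all k ≥ 15.
Combining, 3·3^(k + 1) ≥ 48(k+1)^5 + 6(k+1).
By induction, the statement is established for all r ≥ 15.
Hence the smallest such n₀ is 15.

n₀ = 15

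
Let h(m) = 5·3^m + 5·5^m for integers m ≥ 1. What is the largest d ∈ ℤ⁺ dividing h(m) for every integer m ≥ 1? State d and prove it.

d = 10

Computing the first values: h(1) = 40 and h(2) = 170; gcd(40, 170) = 10, so d ≤ 10.
We prove 10 | 5·3^m + 5·5^m for all m ≥ 1 by induction on m.
Base step (m = 1): h(1) = 40 = 10·(4), so 10 | h(1).
Inductive step: suppose the statement holds for some k ≥ 1, i.e. 10 | h(k). Then
h(k+1) − 5·h(k) = (5·3^(k+1) + 5·5^(k+1)) − 5·(5·3^k + 5·5^k) = (5)·3^k·(3 − 5) = (-10)·3^k. Since 10 | h(k) by the inductive hypothesis, 10 | 5·h(k); and 10 | -10 since -10 = 10·-1. Therefore 10 | h(k+1).
By induction, the statement is established for all m ≥ 1.
Therefore the largest such d is 10.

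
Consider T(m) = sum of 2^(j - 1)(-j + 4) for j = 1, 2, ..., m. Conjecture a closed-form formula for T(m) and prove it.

We claim T(m) = 2^m(-m + 5) - 5 for all m ≥ 1.
For the base case m = 1: T(1) = 3, and the closed form gives 3. They agree.
For the inductive step, assume it holds for an arbitrary j ≥ 1, so T(j) = 2^j(-j + 5) - 5.
Then T(j+1) = T(j) + (2^j(-j + 3)) = (2^j(-j + 5) - 5) + (2^j(-j + 3)).
Simplifying, T(j+1) = -2^(j + 1)j + 2^(j + 3) - 5 = 2^(j+1)(-(j+1) + 5) - 5,
which is the closed form with m = j+1.
This completes the induction.

T(m) = 2^m(-m + 5) - 5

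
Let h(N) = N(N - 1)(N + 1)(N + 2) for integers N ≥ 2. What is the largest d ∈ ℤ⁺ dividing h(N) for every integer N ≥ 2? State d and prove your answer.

d = 24

Computing the first values: h(2) = 24 and h(3) = 120; gcd(24, 120) = 24, so d ≤ 24.
We prove 24 | N(N - 1)(N + 1)(N + 2) for all N ≥ 2 by induction on N.
Base step (N = 2): h(2) = 24 = 24·(1), so 24 | h(2).
Suppose the result is true for N = p, i.e. 24 | h(p). Then
h(p+1) − h(p) = p·(p+1)·(p+2)·(p+3) − (p-1)·p·(p+1)·(p+2) = p·(p+1)·(p+2)·[(p+3) − (p-1)] = 4·p·(p+1)·(p+2). The product of 3 consecutive integers is divisible by (3)! = 6, so h(p+1) − h(p) is divisible by 4·6 = 24. By the inductive hypothesis 24 | h(p), hence 24 | h(p+1).
Hence, by induction on N, the claim holds for every N ≥ 2.
Therefore the largest such d is 24.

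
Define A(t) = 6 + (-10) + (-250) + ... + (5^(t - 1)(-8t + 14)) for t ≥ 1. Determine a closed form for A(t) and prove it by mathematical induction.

We claim A(t) = 2·5^t(-t + 2) - 4 for all t ≥ 1.
Base step (t = 1): A(1) = 6, and the closed form gives 6. They agree.
Suppose the result is true for t = k, so A(k) = 2·5^k(-k + 2) - 4.
Then A(k+1) = A(k) + (5^k(-8k + 6)) = (2·5^k(-k + 2) - 4) + (5^k(-8k + 6)).
Simplifying, A(k+1) = -10·5^k·k + 10·5^k - 4 = 2·5^(k+1)(-(k+1) + 2) - 4,
which is the closed form with t = k+1.
By induction, the statement is established for all t ≥ 1.

A(t) = 2·5^t(-t + 2) - 4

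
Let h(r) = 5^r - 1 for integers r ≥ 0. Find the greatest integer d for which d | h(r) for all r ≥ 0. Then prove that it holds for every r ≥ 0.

d = 4

Computing the first values: h(0) = 0 and h(1) = 4; gcd(0, 4) = 4, so d ≤ 4.
We prove 4 | 5^r - 1 for all r ≥ 0 by induction on r.
When r = 0: h(0) = 0 = 4·(0), so 4 | h(0).
For the inductive step, assume it holds for an arbitrary i ≥ 0, i.e. 4 | h(i). Then
h(i+1) = 5^(i+1) - 1 = 5·(5^i - 1) + 4 = 5·h(i) + 4. The first term is divisible by 4 by the inductive hypothesis, and 4 is divisible by 4. Hence 4 | h(i+1).
This completes the induction.
Therefore the largest such d is 4.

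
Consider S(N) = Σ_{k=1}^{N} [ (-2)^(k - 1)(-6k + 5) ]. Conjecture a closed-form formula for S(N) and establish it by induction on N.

S(N) = (-2)^N(2N - 1) + 1

We claim S(N) = (-2)^N(2N - 1) + 1 for all N ≥ 1.
When N = 1: S(1) = -1, and the closed form gives -1. They agree.
Inductive step: suppose the statement holds for some k ≥ 1, so S(k) = (-2)^k(2k - 1) + 1.
Then S(k+1) = S(k) + ((-2)^k(-6k - 1)) = ((-2)^k(2k - 1) + 1) + ((-2)^k(-6k - 1)).
Simplifying, S(k+1) = (-2)^(k + 1) - (-2)^(k + 2)k + 1 = (-2)^(k+1)(2(k+1) - 1) + 1,
which is the closed form with N = k+1.
By induction, the statement is established for all N ≥ 1.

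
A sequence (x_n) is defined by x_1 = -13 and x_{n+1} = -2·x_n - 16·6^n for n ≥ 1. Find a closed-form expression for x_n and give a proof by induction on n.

Computing the first terms: x_1 = -13, x_2 = -70, x_3 = -436. This suggests x_n = -(-2)^(n - 1) - 2·6^n.
Base case (n = 1): the formula gives -13 = -13 = x_1.
For the inductive step, assume it holds for an arbitrary k ≥ 1, so x_k = -(-2)^(k - 1) - 2·6^k.
Then x_{k+1} = -2·x_k - 16·6^k = -2·(-(-2)^(k - 1) - 2·6^k) - 16·6^k = -(-2)^k - 2·6^(k + 1) = -(-2)^((k+1) - 1) - 2·6^(k+1),
which is the claimed formula at n = k+1.
By induction, the statement is established for all n ≥ 1.

x_n = -(-2)^(n - 1) - 2·6^n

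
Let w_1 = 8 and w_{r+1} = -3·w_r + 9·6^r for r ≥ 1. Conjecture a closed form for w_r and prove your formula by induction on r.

w_r = 2(-3)^(r - 1) + 6^r

Computing the first terms: w_1 = 8, w_2 = 30, w_3 = 234. This suggests w_r = 2(-3)^(r - 1) + 6^r.
When r = 1: the formula gives 8 = 8 = w_1.
Suppose the result is true for r = p, so w_p = 2(-3)^(p - 1) + 6^p.
Then w_{p+1} = -3·w_p + 9·6^p = -3·(2(-3)^(p - 1) + 6^p) + 9·6^p = 2(-3)^p + 6^(p + 1) = 2(-3)^((p+1) - 1) + 6^(p+1),
which is the claimed formula at r = p+1.
This completes the induction.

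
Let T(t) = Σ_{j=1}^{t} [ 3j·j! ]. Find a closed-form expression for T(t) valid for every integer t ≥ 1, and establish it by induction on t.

We claim T(t) = (3t + 3)t! - 3 for all t ≥ 1.
Base case (t = 1): T(1) = 3, and the closed form gives 3. They agree.
Suppose the result is true for t = j, so T(j) = (3j + 3)j! - 3.
Then T(j+1) = T(j) + (3(j + 1)(j + 1)!) = ((3j + 3)j! - 3) + (3(j + 1)(j + 1)!).
Simplifying, T(j+1) = (3(j+1) + 3)(j+1)! - 3,
which is the closed form with t = j+1.
Hence, by induction on t, the claim holds for every t ≥ 1.

T(t) = (3t + 3)t! - 3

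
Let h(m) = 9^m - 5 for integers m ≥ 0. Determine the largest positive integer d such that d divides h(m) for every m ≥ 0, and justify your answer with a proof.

d = 4

Computing the first values: h(0) = -4 and h(1) = 4; gcd(-4, 4) = 4, so d ≤ 4.
We prove 4 | 9^m - 5 for all m ≥ 0 by induction on m.
Base case (m = 0): h(0) = -4 = 4·(-1), so 4 | h(0).
Inductive step: suppose the statement holds for some r ≥ 0, i.e. 4 | h(r). Then
h(r+1) = 9^(r+1) - 5 = 9·(9^r - 5) + 40 = 9·h(r) + 40. The first term is divisible by 4 by the inductive hypothesis, and 40 is divisible by 4. Hence 4 | h(r+1).
Hence, by induction on m, the claim holds for every m ≥ 0.
Therefore the largest such d is 4.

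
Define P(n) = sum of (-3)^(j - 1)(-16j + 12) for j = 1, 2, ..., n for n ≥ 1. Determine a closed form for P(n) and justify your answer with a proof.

P(n) = 2(-3)^n(2n - 1) + 2

We claim P(n) = 2(-3)^n(2n - 1) + 2 for all n ≥ 1.
For the base case n = 1: P(1) = -4, and the closed form gives -4. They agree.
For the inductive step, assume it holds for an arbitrary j ≥ 1, so P(j) = 2(-3)^j(2j - 1) + 2.
Then P(j+1) = P(j) + ((-3)^j(-16j - 4)) = (2(-3)^j(2j - 1) + 2) + ((-3)^j(-16j - 4)).
Simplifying, P(j+1) = -12(-3)^j·j - 6(-3)^j + 2 = 2(-3)^(j+1)(2(j+1) - 1) + 2,
which is the closed form with n = j+1.
By the principle of mathematical induction, the result holds for all n ≥ 1.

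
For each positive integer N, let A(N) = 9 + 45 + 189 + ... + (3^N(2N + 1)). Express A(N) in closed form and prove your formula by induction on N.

A(N) = 3^(N + 1)N

We claim A(N) = 3^(N + 1)N for all N ≥ 1.
Base step (N = 1): A(1) = 9, and the closed form gives 9. They agree.
Inductive step: assume the claim holds for N = i, so A(i) = 3^(i + 1)i.
Then A(i+1) = A(i) + (3^(i + 1)(2i + 3)) = (3^(i + 1)i) + (3^(i + 1)(2i + 3)).
Simplifying, A(i+1) = 3^(i + 2)(i + 1) = 3^((i+1) + 1)(i+1),
which is the closed form with N = i+1.
This completes the induction.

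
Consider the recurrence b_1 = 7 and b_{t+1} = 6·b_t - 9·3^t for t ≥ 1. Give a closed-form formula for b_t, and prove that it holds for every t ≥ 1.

Computing the first terms: b_1 = 7, b_2 = 15, b_3 = 9. This suggests b_t = 3^(t + 1) - 2·6^(t - 1).
Base step (t = 1): the formula gives 7 = 7 = b_1.
Suppose the result is true for t = k, so b_k = 3^(k + 1) - 2·6^(k - 1).
Then b_{k+1} = 6·b_k - 9·3^k = 6·(3^(k + 1) - 2·6^(k - 1)) - 9·3^k = 3^(k + 2) - 2·6^k = 3^((k+1) + 1) - 2·6^((k+1) - 1),
which is the claimed formula at t = k+1.
By the principle of mathematical induction, the result holds for all t ≥ 1.

b_t = 3^(t + 1) - 2·6^(t - 1)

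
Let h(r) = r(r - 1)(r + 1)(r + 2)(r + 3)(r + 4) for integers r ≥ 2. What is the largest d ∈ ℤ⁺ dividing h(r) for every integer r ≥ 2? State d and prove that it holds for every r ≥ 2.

Computing the first values: h(2) = 720 and h(3) = 5040; gcd(720, 5040) = 720, so d ≤ 720.
We prove 720 | r(r - 1)(r + 1)(r + 2)(r + 3)(r + 4) for all r ≥ 2 by induction on r.
When r = 2: h(2) = 720 = 720·(1), so 720 | h(2).
Inductive step: assume the claim holds for r = i, i.e. 720 | h(i). Then
h(i+1) − h(i) = i·(i+1)·(i+2)·(i+3)·(i+4)·(i+5) − (i-1)·i·(i+1)·(i+2)·(i+3)·(i+4) = i·(i+1)·(i+2)·(i+3)·(i+4)·[(i+5) − (i-1)] = 6·i·(i+1)·(i+2)·(i+3)·(i+4). The product of 5 consecutive integers is divisible by (5)! = 120, so h(i+1) − h(i) is divisible by 6·120 = 720. By the inductive hypothesis 720 | h(i), hence 720 | h(i+1).
By induction, the statement is established for all r ≥ 2.
Therefore the largest such d is 720.

d = 720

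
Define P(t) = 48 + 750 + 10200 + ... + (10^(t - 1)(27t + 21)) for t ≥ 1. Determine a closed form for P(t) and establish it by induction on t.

We claim P(t) = 10^t(3t + 2) - 2 for all t ≥ 1.
When t = 1: P(1) = 48, and the closed form gives 48. They agree.
Inductive step: suppose the statement holds for some j ≥ 1, so P(j) = 10^j(3j + 2) - 2.
Then P(j+1) = P(j) + (10^j(27j + 48)) = (10^j(3j + 2) - 2) + (10^j(27j + 48)).
Simplifying, P(j+1) = 30·10^j·j + 50·10^j - 2 = 10^(j+1)(3(j+1) + 2) - 2,
which is the closed form with t = j+1.
This completes the induction.

P(t) = 10^t(3t + 2) - 2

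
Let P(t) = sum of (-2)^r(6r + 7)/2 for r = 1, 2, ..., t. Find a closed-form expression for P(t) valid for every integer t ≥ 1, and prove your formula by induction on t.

P(t) = (-2)^t(2t + 3) - 3

We claim P(t) = (-2)^t(2t + 3) - 3 for all t ≥ 1.
For the base case t = 1: P(1) = -13, and the closed form gives -13. They agree.
Inductive step: assume the claim holds for t = r, so P(r) = (-2)^r(2r + 3) - 3.
Then P(r+1) = P(r) + ((-2)^r(-6r - 13)) = ((-2)^r(2r + 3) - 3) + ((-2)^r(-6r - 13)).
Simplifying, P(r+1) = -4(-2)^r·r - 10(-2)^r - 3 = (-2)^(r+1)(2(r+1) + 3) - 3,
which is the closed form with t = r+1.
Hence, by induction on t, the claim holds for every t ≥ 1.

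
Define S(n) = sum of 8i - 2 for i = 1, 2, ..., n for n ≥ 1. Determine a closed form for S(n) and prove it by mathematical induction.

S(n) = 2n(2n + 1)

We claim S(n) = 2n(2n + 1) for all n ≥ 1.
Base case (n = 1): S(1) = 6, and the closed form gives 6. They agree.
For the inductive step, assume it holds for an arbitrary i ≥ 1, so S(i) = 2i(2i + 1).
Then S(i+1) = S(i) + (8i + 6) = (2i(2i + 1)) + (8i + 6).
Simplifying, S(i+1) = 2(i + 1)(2i + 3) = 2(i+1)(2(i+1) + 1),
which is the closed form with n = i+1.
Hence, by induction on n, the claim holds for every n ≥ 1.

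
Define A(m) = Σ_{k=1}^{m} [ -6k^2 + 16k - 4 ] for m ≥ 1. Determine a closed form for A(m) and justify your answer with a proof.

We claim A(m) = -m(m - 3)(2m + 1) for all m ≥ 1.
Base step (m = 1): A(1) = 6, and the closed form gives 6. They agree.
For the inductive step, assume it holds for an arbitrary k ≥ 1, so A(k) = k(-2k^2 + 5k + 3).
Then A(k+1) = A(k) + (-6k^2 + 4k + 6) = (k(-2k^2 + 5k + 3)) + (-6k^2 + 4k + 6).
Simplifying, A(k+1) = -(k - 2)(k + 1)(2k + 3) = -(k+1)((k+1) - 3)(2(k+1) + 1),
which is the closed form with m = k+1.
Hence, by induction on m, the claim holds for every m ≥ 1.

A(m) = -m(m - 3)(2m + 1)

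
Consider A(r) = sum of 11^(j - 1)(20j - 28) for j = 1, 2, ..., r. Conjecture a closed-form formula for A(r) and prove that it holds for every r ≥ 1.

We claim A(r) = 11^r(2r - 3) + 3 for all r ≥ 1.
For the base case r = 1: A(1) = -8, and the closed form gives -8. They agree.
For the inductive step, assume it holds for an arbitrary j ≥ 1, so A(j) = 11^j(2j - 3) + 3.
Then A(j+1) = A(j) + (11^j(20j - 8)) = (11^j(2j - 3) + 3) + (11^j(20j - 8)).
Simplifying, A(j+1) = 22·11^j·j - 11·11^j + 3 = 11^(j+1)(2(j+1) - 3) + 3,
which is the closed form with r = j+1.
By induction, the statement is established for all r ≥ 1.

A(r) = 11^r(2r - 3) + 3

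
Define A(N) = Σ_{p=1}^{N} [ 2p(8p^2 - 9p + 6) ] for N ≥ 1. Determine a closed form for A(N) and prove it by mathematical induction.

We claim A(N) = N(N + 1)(4N^2 - 2N + 3) for all N ≥ 1.
For the base case N = 1: A(1) = 10, and the closed form gives 10. They agree.
For the inductive step, assume it holds for an arbitrary p ≥ 1, so A(p) = p(4p^3 + 2p^2 + p + 3).
Then A(p+1) = A(p) + (16p^3 + 30p^2 + 24p + 10) = (p(4p^3 + 2p^2 + p + 3)) + (16p^3 + 30p^2 + 24p + 10).
Simplifying, A(p+1) = (p + 1)(p + 2)(4p^2 + 6p + 5) = (p+1)((p+1) + 1)(4(p+1)^2 - 2(p+1) + 3),
which is the closed form with N = p+1.
This completes the induction.

A(N) = N(N + 1)(4N^2 - 2N + 3)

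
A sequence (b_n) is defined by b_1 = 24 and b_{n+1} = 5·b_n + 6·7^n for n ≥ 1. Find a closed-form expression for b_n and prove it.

b_n = 3·5^(n - 1) + 3·7^n

Computing the first terms: b_1 = 24, b_2 = 162, b_3 = 1104. This suggests b_n = 3·5^(n - 1) + 3·7^n.
When n = 1: the formula gives 24 = 24 = b_1.
Inductive step: suppose the statement holds for some j ≥ 1, so b_j = 3·5^(j - 1) + 3·7^j.
Then b_{j+1} = 5·b_j + 6·7^j = 5·(3·5^(j - 1) + 3·7^j) + 6·7^j = 3·5^j + 3·7^(j + 1) = 3·5^((j+1) - 1) + 3·7^(j+1),
which is the claimed formula at n = j+1.
Hence, by induction on n, the claim holds for every n ≥ 1.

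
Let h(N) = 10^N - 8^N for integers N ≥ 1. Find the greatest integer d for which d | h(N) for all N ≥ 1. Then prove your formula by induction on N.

d = 2

Computing the first values: h(1) = 2 and h(2) = 36; gcd(2, 36) = 2, so d ≤ 2.
We prove 2 | 10^N - 8^N for all N ≥ 1 by induction on N.
When N = 1: h(1) = 2 = 2·(1), so 2 | h(1).
Suppose the result is true for N = p, i.e. 2 | h(p). Then
10^{p+1} − 8^{p+1} = 10·10^p − 8·8^p = 10·(10^p − 8^p) + (2)·8^p. The first term is divisible by 2 by the inductive hypothesis, and the second term (2)·8^p is divisible by 2 since 2 | 2. Hence 2 | h(p+1).
Hence, by induction on N, the claim holds for every N ≥ 1.
Therefore the largest such d is 2.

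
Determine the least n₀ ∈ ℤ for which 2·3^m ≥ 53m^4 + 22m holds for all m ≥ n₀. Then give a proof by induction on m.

n₀ = 13

At m = 12: 1062882 < 1099272, so the inequality fails and n₀ ≥ 13. We prove 2·3^m ≥ 53m^4 + 22m for all m ≥ 13.
For the base case m = 13: 2·3^m = 3188646 and 53m^4 + 22m = 1514019, so 3188646 ≥ 1514019.
For the inductive step, assume it holds for an arbitrary r ≥ 13, so 2·3^r ≥ 53r^4 + 22r.
Then 2·3^(r + 1) = 3·(2·3^r) ≥ 3·(53r^4 + 22r).
Also, for r ≥ 13 we have 3·(53r^4 + 22r) ≥ 53(r+1)^4 + 22(r+1), since 3·(53r^4 + 22r) − (53(r+1)^4 + 22(r+1)) = 106r^4 - 212r^3 - 318r^2 - 168r - 75, which is nonnegative for all r ≥ 13.
Combining, 2·3^(r + 1) ≥ 53(r+1)^4 + 22(r+1).
This completes the induction.
Hence the smallest such n₀ is 13.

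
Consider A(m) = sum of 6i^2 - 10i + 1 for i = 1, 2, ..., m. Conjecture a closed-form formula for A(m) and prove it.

A(m) = m(2m^2 - 2m - 3)

We claim A(m) = m(2m^2 - 2m - 3) for all m ≥ 1.
Base case (m = 1): A(1) = -3, and the closed form gives -3. They agree.
Inductive step: assume the claim holds for m = i, so A(i) = i(2i^2 - 2i - 3).
Then A(i+1) = A(i) + (6i^2 + 2i - 3) = (i(2i^2 - 2i - 3)) + (6i^2 + 2i - 3).
Simplifying, A(i+1) = (i + 1)(2i^2 + 2i - 3) = (i+1)(2(i+1)^2 - 2(i+1) - 3),
which is the closed form with m = i+1.
This completes the induction.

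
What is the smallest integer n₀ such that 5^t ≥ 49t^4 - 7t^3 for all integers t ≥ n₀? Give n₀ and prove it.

At t = 7: 78125 < 115248, so the inequality fails and n₀ ≥ 8. We prove 5^t ≥ 49t^4 - 7t^3 for all t ≥ 8.
Base case (t = 8): 5^t = 390625 and 49t^4 - 7t^3 = 197120, so 390625 ≥ 197120.
Inductive step: suppose the statement holds for some k ≥ 8, so 5^k ≥ 49k^4 - 7k^3.
Then 5^(k + 1) = 5·(5^k) ≥ 5·(49k^4 - 7k^3).
Also, for k ≥ 8 we have 5·(49k^4 - 7k^3) ≥ 49(k+1)^4 - 7(k+1)^3, since 5·(49k^4 - 7k^3) − (49(k+1)^4 - 7(k+1)^3) = 196k^4 - 224k^3 - 273k^2 - 175k - 42, which is nonnegative for all k ≥ 8.
Combining, 5^(k + 1) ≥ 49(k+1)^4 - 7(k+1)^3.
By induction, the statement is established for all t ≥ 8.
Hence the smallest such n₀ is 8.

n₀ = 8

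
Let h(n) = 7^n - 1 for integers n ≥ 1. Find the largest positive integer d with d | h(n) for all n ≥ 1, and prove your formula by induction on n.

Computing the first values: h(1) = 6 and h(2) = 48; gcd(6, 48) = 6, so d ≤ 6.
We prove 6 | 7^n - 1 for all n ≥ 1 by induction on n.
Base case (n = 1): h(1) = 6 = 6·(1), so 6 | h(1).
For the inductive step, assume it holds for an arbitrary r ≥ 1, i.e. 6 | h(r). Then
7^{r+1} − 1^{r+1} = 7·7^r − 1·1^r = 7·(7^r − 1^r) + (6)·1^r. The first term is divisible by 6 by the inductive hypothesis, and the second term (6)·1^r is divisible by 6 since 6 | 6. Hence 6 | h(r+1).
Hence, by induction on n, the claim holds for every n ≥ 1.
Therefore the largest such d is 6.

d = 6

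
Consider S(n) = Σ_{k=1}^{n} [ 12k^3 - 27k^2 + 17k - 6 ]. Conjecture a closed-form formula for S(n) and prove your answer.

We claim S(n) = n(3n^3 - 3n^2 - 2n - 2) for all n ≥ 1.
Base step (n = 1): S(1) = -4, and the closed form gives -4. They agree.
Suppose the result is true for n = k, so S(k) = k(3k^3 - 3k^2 - 2k - 2).
Then S(k+1) = S(k) + (12k^3 + 9k^2 - k - 4) = (k(3k^3 - 3k^2 - 2k - 2)) + (12k^3 + 9k^2 - k - 4).
Simplifying, S(k+1) = (k + 1)(3k^3 + 6k^2 + k - 4) = (k+1)(3(k+1)^3 - 3(k+1)^2 - 2(k+1) - 2),
which is the closed form with n = k+1.
Hence, by induction on n, the claim holds for every n ≥ 1.

S(n) = n(3n^3 - 3n^2 - 2n - 2)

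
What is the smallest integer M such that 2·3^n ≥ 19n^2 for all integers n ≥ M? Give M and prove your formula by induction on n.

M = 5

At n = 4: 162 < 304, so the inequality fails and M ≥ 5. We prove 2·3^n ≥ 19n^2 for all n ≥ 5.
Base case (n = 5): 2·3^n = 486 and 19n^2 = 475, so 486 ≥ 475.
For the inductive step, assume it holds for an arbitrary k ≥ 5, so 2·3^k ≥ 19k^2.
Then 2·3^(k + 1) = 3·(2·3^k) ≥ 3·(19k^2).
Also, for k ≥ 5 we have 3·(19k^2) ≥ 19(k+1)^2, since 3 ≥ (1 + 1/k)^2 for all k ≥ 5.
Combining, 2·3^(k + 1) ≥ 19(k+1)^2.
By induction, the statement is established for all n ≥ 5.
Hence the smallest such M is 5.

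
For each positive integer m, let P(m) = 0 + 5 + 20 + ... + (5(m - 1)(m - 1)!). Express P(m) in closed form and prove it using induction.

P(m) = 5m! - 5

We claim P(m) = 5m! - 5 for all m ≥ 1.
For the base case m = 1: P(1) = 0, and the closed form gives 0. They agree.
For the inductive step, assume it holds for an arbitrary r ≥ 1, so P(r) = 5r! - 5.
Then P(r+1) = P(r) + (5r·r!) = (5r! - 5) + (5r·r!).
Simplifying, P(r+1) = 5(r+1)! - 5,
which is the closed form with m = r+1.
By the principle of mathematical induction, the result holds for all m ≥ 1.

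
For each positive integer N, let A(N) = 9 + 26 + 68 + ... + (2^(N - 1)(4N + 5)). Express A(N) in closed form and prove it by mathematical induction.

We claim A(N) = 2^N(4N + 1) - 1 for all N ≥ 1.
When N = 1: A(1) = 9, and the closed form gives 9. They agree.
For the inductive step, assume it holds for an arbitrary k ≥ 1, so A(k) = 2^k(4k + 1) - 1.
Then A(k+1) = A(k) + (2^k(4k + 9)) = (2^k(4k + 1) - 1) + (2^k(4k + 9)).
Simplifying, A(k+1) = 8·2^k·k + 10·2^k - 1 = 2^(k+1)(4(k+1) + 1) - 1,
which is the closed form with N = k+1.
This completes the induction.

A(N) = 2^N(4N + 1) - 1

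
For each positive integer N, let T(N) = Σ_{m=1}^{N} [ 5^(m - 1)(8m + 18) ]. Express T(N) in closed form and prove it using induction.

T(N) = 2·5^N(N + 2) - 4

We claim T(N) = 2·5^N(N + 2) - 4 for all N ≥ 1.
Base step (N = 1): T(1) = 26, and the closed form gives 26. They agree.
Suppose the result is true for N = m, so T(m) = 2·5^m(m + 2) - 4.
Then T(m+1) = T(m) + (5^m(8m + 26)) = (2·5^m(m + 2) - 4) + (5^m(8m + 26)).
Simplifying, T(m+1) = 10·5^m·m + 30·5^m - 4 = 2·5^(m+1)((m+1) + 2) - 4,
which is the closed form with N = m+1.
By induction, the statement is established for all N ≥ 1.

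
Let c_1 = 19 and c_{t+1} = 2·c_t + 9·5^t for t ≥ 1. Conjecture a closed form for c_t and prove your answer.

c_t = 2^(t + 1) + 3·5^t

Computing the first terms: c_1 = 19, c_2 = 83, c_3 = 391. This suggests c_t = 2^(t + 1) + 3·5^t.
Base case (t = 1): the formula gives 19 = 19 = c_1.
Suppose the result is true for t = m, so c_m = 2^(m + 1) + 3·5^m.
Then c_{m+1} = 2·c_m + 9·5^m = 2·(2^(m + 1) + 3·5^m) + 9·5^m = 2^(m + 2) + 3·5^(m + 1) = 2^((m+1) + 1) + 3·5^(m+1),
which is the claimed formula at t = m+1.
By the principle of mathematical induction, the result holds for all t ≥ 1.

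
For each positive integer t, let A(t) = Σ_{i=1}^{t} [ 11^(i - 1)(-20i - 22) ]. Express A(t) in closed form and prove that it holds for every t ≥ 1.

A(t) = -2·11^t(t + 1) + 2

We claim A(t) = -2·11^t(t + 1) + 2 for all t ≥ 1.
For the base case t = 1: A(1) = -42, and the closed form gives -42. They agree.
Suppose the result is true for t = i, so A(i) = -2·11^i(i + 1) + 2.
Then A(i+1) = A(i) + (11^i(-20i - 42)) = (-2·11^i(i + 1) + 2) + (11^i(-20i - 42)).
Simplifying, A(i+1) = -22·11^i·i - 44·11^i + 2 = -2·11^(i+1)((i+1) + 1) + 2,
which is the closed form with t = i+1.
By the principle of mathematical induction, the result holds for all t ≥ 1.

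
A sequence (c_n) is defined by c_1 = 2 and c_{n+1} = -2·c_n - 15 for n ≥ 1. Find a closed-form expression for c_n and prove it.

c_n = 7(-2)^(n - 1) - 5

Computing the first terms: c_1 = 2, c_2 = -19, c_3 = 23. This suggests c_n = 7(-2)^(n - 1) - 5.
Base step (n = 1): the formula gives 2 = 2 = c_1.
For the inductive step, assume it holds for an arbitrary r ≥ 1, so c_r = 7(-2)^(r - 1) - 5.
Then c_{r+1} = -2·c_r - 15 = -2·(7(-2)^(r - 1) - 5) - 15 = 7(-2)^r - 5 = 7(-2)^((r+1) - 1) - 5,
which is the claimed formula at n = r+1.
This completes the induction.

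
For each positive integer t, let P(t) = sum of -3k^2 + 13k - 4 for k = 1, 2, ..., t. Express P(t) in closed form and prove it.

P(t) = -t(t^2 - 5t - 2)

We claim P(t) = -t(t^2 - 5t - 2) for all t ≥ 1.
For the base case t = 1: P(1) = 6, and the closed form gives 6. They agree.
Inductive step: assume the claim holds for t = k, so P(k) = k(-k^2 + 5k + 2).
Then P(k+1) = P(k) + (-3k^2 + 7k + 6) = (k(-k^2 + 5k + 2)) + (-3k^2 + 7k + 6).
Simplifying, P(k+1) = -(k + 1)(k^2 - 3k - 6) = -(k+1)((k+1)^2 - 5(k+1) - 2),
which is the closed form with t = k+1.
By induction, the statement is established for all t ≥ 1.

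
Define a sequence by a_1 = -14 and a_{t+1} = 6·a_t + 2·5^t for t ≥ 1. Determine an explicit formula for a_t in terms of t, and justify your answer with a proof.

Computing the first terms: a_1 = -14, a_2 = -74, a_3 = -394. This suggests a_t = -2·5^t - 4·6^(t - 1).
When t = 1: the formula gives -14 = -14 = a_1.
Inductive step: assume the claim holds for t = k, so a_k = -2·5^k - 4·6^(k - 1).
Then a_{k+1} = 6·a_k + 2·5^k = 6·(-2·5^k - 4·6^(k - 1)) + 2·5^k = -2·5^(k + 1) - 4·6^k = -2·5^(k+1) - 4·6^((k+1) - 1),
which is the claimed formula at t = k+1.
By induction, the statement is established for all t ≥ 1.

a_t = -2·5^t - 4·6^(t - 1)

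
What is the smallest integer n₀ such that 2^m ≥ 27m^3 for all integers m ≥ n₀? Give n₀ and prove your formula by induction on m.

n₀ = 18

At m = 17: 131072 < 132651, so the inequality fails and n₀ ≥ 18. We prove 2^m ≥ 27m^3 for all m ≥ 18.
Base step (m = 18): 2^m = 262144 and 27m^3 = 157464, so 262144 ≥ 157464.
Suppose the result is true for m = j, so 2^j ≥ 27j^3.
Then 2^(j + 1) = 2·(2^j) ≥ 2·(27j^3).
Also, for j ≥ 18 we have 2·(27j^3) ≥ 27(j+1)^3, since 2 ≥ (1 + 1/j)^3 for all j ≥ 18.
Combining, 2^(j + 1) ≥ 27(j+1)^3.
Hence, by induction on m, the claim holds for every m ≥ 18.
Hence the smallest such n₀ is 18.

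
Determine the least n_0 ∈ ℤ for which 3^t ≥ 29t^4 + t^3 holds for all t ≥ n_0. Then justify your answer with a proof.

n_0 = 13

At t = 12: 531441 < 603072, so the inequality fails and n_0 ≥ 13. We prove 3^t ≥ 29t^4 + t^3 for all t ≥ 13.
When t = 13: 3^t = 1594323 and 29t^4 + t^3 = 830466, so 1594323 ≥ 830466.
For the inductive step, assume it holds for an arbitrary k ≥ 13, so 3^k ≥ 29k^4 + k^3.
Then 3^(k + 1) = 3·(3^k) ≥ 3·(29k^4 + k^3).
Also, for k ≥ 13 we have 3·(29k^4 + k^3) ≥ 29(k+1)^4 + (k+1)^3, since 3·(29k^4 + k^3) − (29(k+1)^4 + (k+1)^3) = 58k^4 - 114k^3 - 177k^2 - 119k - 30, which is nonnegative for all k ≥ 13.
Combining, 3^(k + 1) ≥ 29(k+1)^4 + (k+1)^3.
Hence, by induction on t, the claim holds for every t ≥ 13.
Hence the smallest such n_0 is 13.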